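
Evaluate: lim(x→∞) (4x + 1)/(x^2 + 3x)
This is an ∞/∞ indeterminate form.

Apply L'Hôpital's rule: differentiate numerator and denominator separately.
  f(x) = 4·x + 1   ⇒   f'(x) = 4
  g(x) = x^2 + 3·x   ⇒   g'(x) = 2·x + 3
  lim(x→∞) f'(x)/g'(x) = lim(x→∞) (4)/(2·x + 3)
  = 0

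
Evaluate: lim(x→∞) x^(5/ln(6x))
This is an exponential indeterminate form.

For exponential indeterminate forms, take the natural log:
  Let L = lim(x→∞) x^(5/ln(6x))
  Then ln(L) = lim(x→∞) [exponent × ln(base)]
  Evaluate using L'Hôpital or standard limits, then exponentiate.
  L = e^(5)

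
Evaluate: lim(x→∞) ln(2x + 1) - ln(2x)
This is an ∞-∞ indeterminate form.

Combine fractions or rationalize to convert ∞-∞ to 0/0 form:
  lim(x→∞) ln(2x + 1) - ln(2x) = 0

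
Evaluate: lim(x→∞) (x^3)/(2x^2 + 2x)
This is an ∞/∞ indeterminate form.

Apply L'Hôpital's rule: differentiate numerator and denominator separately.
  f(x) = x^3   ⇒   f'(x) = 3·x^2
  g(x) = 2·x^2 + 2·x   ⇒   g'(x) = 4·x + 2
  lim(x→∞) f'(x)/g'(x) = lim(x→∞) (3·x^2)/(4·x + 2)
  = ∞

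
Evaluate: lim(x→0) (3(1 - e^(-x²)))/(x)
This is a 0/0 indeterminate form.

Apply L'Hôpital's rule: differentiate numerator and denominator separately.
  f(x) = 3 - 3·e^(-x^2)   ⇒   f'(x) = 6·x·e^(-x^2)
  g(x) = x   ⇒   g'(x) = 1
  lim(x→0) f'(x)/g'(x) = lim(x→0) (6·x·e^(-x^2))/(1)
  = 0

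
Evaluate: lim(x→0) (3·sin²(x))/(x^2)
This is a 0/0 indeterminate form.

Apply L'Hôpital's rule: differentiate numerator and denominator separately.
  f(x) = 3·sin(x)^2   ⇒   f'(x) = 6·sin(x)·cos(x)
  g(x) = x^2   ⇒   g'(x) = 2·x
  lim(x→0) f'(x)/g'(x) = lim(x→0) (6·sin(x)·cos(x))/(2·x)
  = 3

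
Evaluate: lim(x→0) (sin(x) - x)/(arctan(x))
This is a 0/0 indeterminate form.

Apply L'Hôpital's rule: differentiate numerator and denominator separately.
  f(x) = -x + sin(x)   ⇒   f'(x) = cos(x) - 1
  g(x) = atan(x)   ⇒   g'(x) = 1/(x^2 + 1)
  lim(x→0) f'(x)/g'(x) = lim(x→0) (cos(x) - 1)/(1/(x^2 + 1))
  = 0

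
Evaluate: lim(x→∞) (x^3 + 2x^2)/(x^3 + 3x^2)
This is an ∞/∞ indeterminate form.

Apply L'Hôpital's rule: differentiate numerator and denominator separately.
  f(x) = x^3 + 2·x^2   ⇒   f'(x) = 3·x^2 + 4·x
  g(x) = x^3 + 3·x^2   ⇒   g'(x) = 3·x^2 + 6·x
  lim(x→∞) f'(x)/g'(x) = lim(x→∞) (3·x^2 + 4·x)/(3·x^2 + 6·x)
  = 1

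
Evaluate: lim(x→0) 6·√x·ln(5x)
This is a 0·∞ indeterminate form.

Rewrite 0·∞ as a quotient (0/0 or ∞/∞ form), then apply L'Hôpital's rule:
  lim(x→0) 6·√x·ln(5x) = 0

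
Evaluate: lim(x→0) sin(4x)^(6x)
This is an exponential indeterminate form.

For exponential indeterminate forms, take the natural log:
  Let L = lim(x→0) sin(4x)^(6x)
  Then ln(L) = lim(x→0) [exponent × ln(base)]
  Evaluate using L'Hôpital or standard limits, then exponentiate.
  L = 1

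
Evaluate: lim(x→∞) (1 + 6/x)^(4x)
This is an exponential indeterminate form.

For exponential indeterminate forms, take the natural log:
  Let L = lim(x→∞) (1 + 6/x)^(4x)
  Then ln(L) = lim(x→∞) [exponent × ln(base)]
  Evaluate using L'Hôpital or standard limits, then exponentiate.
  L = e^(24)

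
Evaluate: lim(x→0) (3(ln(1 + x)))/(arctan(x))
This is a 0/0 indeterminate form.

Apply L'Hôpital's rule: differentiate numerator and denominator separately.
  f(x) = 3·ln(x + 1)   ⇒   f'(x) = 3/(x + 1)
  g(x) = atan(x)   ⇒   g'(x) = 1/(x^2 + 1)
  lim(x→0) f'(x)/g'(x) = lim(x→0) (3/(x + 1))/(1/(x^2 + 1))
  = 3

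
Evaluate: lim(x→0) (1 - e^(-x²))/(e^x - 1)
This is a 0/0 indeterminate form.

Apply L'Hôpital's rule: differentiate numerator and denominator separately.
  f(x) = 1 - e^(-x^2)   ⇒   f'(x) = 2·x·e^(-x^2)
  g(x) = e^(x) - 1   ⇒   g'(x) = e^(x)
  lim(x→0) f'(x)/g'(x) = lim(x→0) (2·x·e^(-x^2))/(e^(x))
  = 0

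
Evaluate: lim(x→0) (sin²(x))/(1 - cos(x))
This is a 0/0 indeterminate form.

Apply L'Hôpital's rule: differentiate numerator and denominator separately.
  f(x) = sin(x)^2   ⇒   f'(x) = 2·sin(x)·cos(x)
  g(x) = 1 - cos(x)   ⇒   g'(x) = sin(x)
  lim(x→0) f'(x)/g'(x) = lim(x→0) (2·sin(x)·cos(x))/(sin(x))
  = 2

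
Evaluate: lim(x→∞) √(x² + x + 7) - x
This is an ∞-∞ indeterminate form.

Combine fractions or rationalize to convert ∞-∞ to 0/0 form:
  lim(x→∞) √(x² + x + 7) - x = 1/2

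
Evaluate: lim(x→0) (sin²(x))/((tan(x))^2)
This is a 0/0 indeterminate form.

Apply L'Hôpital's rule: differentiate numerator and denominator separately.
  f(x) = sin(x)^2   ⇒   f'(x) = 2·sin(x)·cos(x)
  g(x) = tan(x)^2   ⇒   g'(x) = (2·tan(x)^2 + 2)·tan(x)
  lim(x→0) f'(x)/g'(x) = lim(x→0) (2·sin(x)·cos(x))/((2·tan(x)^2 + 2)·tan(x))
  = 1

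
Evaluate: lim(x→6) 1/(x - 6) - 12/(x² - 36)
This is an ∞-∞ indeterminate form.

Combine fractions or rationalize to convert ∞-∞ to 0/0 form:
  lim(x→6) 1/(x - 6) - 12/(x² - 36) = 1/12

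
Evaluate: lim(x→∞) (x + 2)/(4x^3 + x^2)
This is an ∞/∞ indeterminate form.

Apply L'Hôpital's rule: differentiate numerator and denominator separately.
  f(x) = x + 2   ⇒   f'(x) = 1
  g(x) = 4·x^3 + x^2   ⇒   g'(x) = 12·x^2 + 2·x
  lim(x→∞) f'(x)/g'(x) = lim(x→∞) (1)/(12·x^2 + 2·x)
  = 0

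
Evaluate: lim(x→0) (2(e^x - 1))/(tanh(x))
This is a 0/0 indeterminate form.

Apply L'Hôpital's rule: differentiate numerator and denominator separately.
  f(x) = 2·e^(x) - 2   ⇒   f'(x) = 2·e^(x)
  g(x) = tanh(x)   ⇒   g'(x) = 1 - tanh(x)^2
  lim(x→0) f'(x)/g'(x) = lim(x→0) (2·e^(x))/(1 - tanh(x)^2)
  = 2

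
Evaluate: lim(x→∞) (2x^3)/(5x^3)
This is an ∞/∞ indeterminate form.

Apply L'Hôpital's rule: differentiate numerator and denominator separately.
  f(x) = 2·x^3   ⇒   f'(x) = 6·x^2
  g(x) = 5·x^3   ⇒   g'(x) = 15·x^2
  lim(x→∞) f'(x)/g'(x) = lim(x→∞) (6·x^2)/(15·x^2)
  = 2/5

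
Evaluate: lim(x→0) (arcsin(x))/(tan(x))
This is a 0/0 indeterminate form.

Apply L'Hôpital's rule: differentiate numerator and denominator separately.
  f(x) = asin(x)   ⇒   f'(x) = 1/sqrt(1 - x^2)
  g(x) = tan(x)   ⇒   g'(x) = tan(x)^2 + 1
  lim(x→0) f'(x)/g'(x) = lim(x→0) (1/sqrt(1 - x^2))/(tan(x)^2 + 1)
  = 1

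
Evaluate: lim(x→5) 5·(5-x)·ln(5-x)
This is a 0·∞ indeterminate form.

Rewrite 0·∞ as a quotient (0/0 or ∞/∞ form), then apply L'Hôpital's rule:
  lim(x→5) 5·(5-x)·ln(5-x) = 0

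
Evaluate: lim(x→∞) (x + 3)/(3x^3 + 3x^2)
This is an ∞/∞ indeterminate form.

Apply L'Hôpital's rule: differentiate numerator and denominator separately.
  f(x) = x + 3   ⇒   f'(x) = 1
  g(x) = 3·x^3 + 3·x^2   ⇒   g'(x) = 9·x^2 + 6·x
  lim(x→∞) f'(x)/g'(x) = lim(x→∞) (1)/(9·x^2 + 6·x)
  = 0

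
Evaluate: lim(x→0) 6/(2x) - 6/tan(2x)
This is an ∞-∞ indeterminate form.

Combine fractions or rationalize to convert ∞-∞ to 0/0 form:
  lim(x→0) 6/(2x) - 6/tan(2x) = 0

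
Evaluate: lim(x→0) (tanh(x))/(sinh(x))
This is a 0/0 indeterminate form.

Apply L'Hôpital's rule: differentiate numerator and denominator separately.
  f(x) = tanh(x)   ⇒   f'(x) = 1 - tanh(x)^2
  g(x) = sinh(x)   ⇒   g'(x) = cosh(x)
  lim(x→0) f'(x)/g'(x) = lim(x→0) (1 - tanh(x)^2)/(cosh(x))
  = 1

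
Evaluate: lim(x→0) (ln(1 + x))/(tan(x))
This is a 0/0 indeterminate form.

Apply L'Hôpital's rule: differentiate numerator and denominator separately.
  f(x) = ln(x + 1)   ⇒   f'(x) = 1/(x + 1)
  g(x) = tan(x)   ⇒   g'(x) = tan(x)^2 + 1
  lim(x→0) f'(x)/g'(x) = lim(x→0) (1/(x + 1))/(tan(x)^2 + 1)
  = 1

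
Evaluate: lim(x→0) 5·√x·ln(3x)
This is a 0·∞ indeterminate form.

Rewrite 0·∞ as a quotient (0/0 or ∞/∞ form), then apply L'Hôpital's rule:
  lim(x→0) 5·√x·ln(3x) = 0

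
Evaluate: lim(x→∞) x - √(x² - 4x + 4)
This is an ∞-∞ indeterminate form.

Combine fractions or rationalize to convert ∞-∞ to 0/0 form:
  lim(x→∞) x - √(x² - 4x + 4) = 2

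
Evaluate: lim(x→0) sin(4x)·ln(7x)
This is a 0·∞ indeterminate form.

Rewrite 0·∞ as a quotient (0/0 or ∞/∞ form), then apply L'Hôpital's rule:
  lim(x→0) sin(4x)·ln(7x) = 0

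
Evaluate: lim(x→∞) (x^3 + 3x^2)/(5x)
This is an ∞/∞ indeterminate form.

Apply L'Hôpital's rule: differentiate numerator and denominator separately.
  f(x) = x^3 + 3·x^2   ⇒   f'(x) = 3·x^2 + 6·x
  g(x) = 5·x   ⇒   g'(x) = 5
  lim(x→∞) f'(x)/g'(x) = lim(x→∞) (3·x^2 + 6·x)/(5)
  = ∞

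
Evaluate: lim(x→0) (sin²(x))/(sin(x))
This is a 0/0 indeterminate form.

Apply L'Hôpital's rule: differentiate numerator and denominator separately.
  f(x) = sin(x)^2   ⇒   f'(x) = 2·sin(x)·cos(x)
  g(x) = sin(x)   ⇒   g'(x) = cos(x)
  lim(x→0) f'(x)/g'(x) = lim(x→0) (2·sin(x)·cos(x))/(cos(x))
  = 0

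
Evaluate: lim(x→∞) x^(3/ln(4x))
This is an exponential indeterminate form.

For exponential indeterminate forms, take the natural log:
  Let L = lim(x→∞) x^(3/ln(4x))
  Then ln(L) = lim(x→∞) [exponent × ln(base)]
  Evaluate using L'Hôpital or standard limits, then exponentiate.
  L = e^(3)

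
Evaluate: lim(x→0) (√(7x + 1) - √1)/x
This is a standard limit.

Factor or rationalize the expression:
  lim(x→0) (√(7x + 1) - √1)/x = 7/2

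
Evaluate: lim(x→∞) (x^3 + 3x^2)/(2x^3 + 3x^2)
This is an ∞/∞ indeterminate form.

Apply L'Hôpital's rule: differentiate numerator and denominator separately.
  f(x) = x^3 + 3·x^2   ⇒   f'(x) = 3·x^2 + 6·x
  g(x) = 2·x^3 + 3·x^2   ⇒   g'(x) = 6·x^2 + 6·x
  lim(x→∞) f'(x)/g'(x) = lim(x→∞) (3·x^2 + 6·x)/(6·x^2 + 6·x)
  = 1/2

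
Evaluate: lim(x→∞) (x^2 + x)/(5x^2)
This is an ∞/∞ indeterminate form.

Apply L'Hôpital's rule: differentiate numerator and denominator separately.
  f(x) = x^2 + x   ⇒   f'(x) = 2·x + 1
  g(x) = 5·x^2   ⇒   g'(x) = 10·x
  lim(x→∞) f'(x)/g'(x) = lim(x→∞) (2·x + 1)/(10·x)
  = 1/5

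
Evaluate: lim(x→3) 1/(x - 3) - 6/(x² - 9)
This is an ∞-∞ indeterminate form.

Combine fractions or rationalize to convert ∞-∞ to 0/0 form:
  lim(x→3) 1/(x - 3) - 6/(x² - 9) = 1/6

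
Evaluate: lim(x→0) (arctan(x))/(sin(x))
This is a 0/0 indeterminate form.

Apply L'Hôpital's rule: differentiate numerator and denominator separately.
  f(x) = atan(x)   ⇒   f'(x) = 1/(x^2 + 1)
  g(x) = sin(x)   ⇒   g'(x) = cos(x)
  lim(x→0) f'(x)/g'(x) = lim(x→0) (1/(x^2 + 1))/(cos(x))
  = 1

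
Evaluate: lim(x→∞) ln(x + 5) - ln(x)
This is an ∞-∞ indeterminate form.

Combine fractions or rationalize to convert ∞-∞ to 0/0 form:
  lim(x→∞) ln(x + 5) - ln(x) = 0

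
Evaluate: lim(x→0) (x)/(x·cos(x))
This is a 0/0 indeterminate form.

Apply L'Hôpital's rule: differentiate numerator and denominator separately.
  f(x) = x   ⇒   f'(x) = 1
  g(x) = x·cos(x)   ⇒   g'(x) = -x·sin(x) + cos(x)
  lim(x→0) f'(x)/g'(x) = lim(x→0) (1)/(-x·sin(x) + cos(x))
  = 1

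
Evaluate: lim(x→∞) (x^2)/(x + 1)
This is an ∞/∞ indeterminate form.

Apply L'Hôpital's rule: differentiate numerator and denominator separately.
  f(x) = x^2   ⇒   f'(x) = 2·x
  g(x) = x + 1   ⇒   g'(x) = 1
  lim(x→∞) f'(x)/g'(x) = lim(x→∞) (2·x)/(1)
  = ∞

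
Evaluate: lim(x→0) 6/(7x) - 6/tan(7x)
This is an ∞-∞ indeterminate form.

Combine fractions or rationalize to convert ∞-∞ to 0/0 form:
  lim(x→0) 6/(7x) - 6/tan(7x) = 0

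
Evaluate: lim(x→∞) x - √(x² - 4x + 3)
This is an ∞-∞ indeterminate form.

Combine fractions or rationalize to convert ∞-∞ to 0/0 form:
  lim(x→∞) x - √(x² - 4x + 3) = 2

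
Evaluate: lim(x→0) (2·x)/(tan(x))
This is a 0/0 indeterminate form.

Apply L'Hôpital's rule: differentiate numerator and denominator separately.
  f(x) = 2·x   ⇒   f'(x) = 2
  g(x) = tan(x)   ⇒   g'(x) = tan(x)^2 + 1
  lim(x→0) f'(x)/g'(x) = lim(x→0) (2)/(tan(x)^2 + 1)
  = 2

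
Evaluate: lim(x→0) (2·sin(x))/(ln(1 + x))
This is a 0/0 indeterminate form.

Apply L'Hôpital's rule: differentiate numerator and denominator separately.
  f(x) = 2·sin(x)   ⇒   f'(x) = 2·cos(x)
  g(x) = ln(x + 1)   ⇒   g'(x) = 1/(x + 1)
  lim(x→0) f'(x)/g'(x) = lim(x→0) (2·cos(x))/(1/(x + 1))
  = 2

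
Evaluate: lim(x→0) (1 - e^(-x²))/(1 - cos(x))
This is a 0/0 indeterminate form.

Apply L'Hôpital's rule: differentiate numerator and denominator separately.
  f(x) = 1 - e^(-x^2)   ⇒   f'(x) = 2·x·e^(-x^2)
  g(x) = 1 - cos(x)   ⇒   g'(x) = sin(x)
  lim(x→0) f'(x)/g'(x) = lim(x→0) (2·x·e^(-x^2))/(sin(x))
  = 2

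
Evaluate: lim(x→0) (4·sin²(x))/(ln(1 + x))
This is a 0/0 indeterminate form.

Apply L'Hôpital's rule: differentiate numerator and denominator separately.
  f(x) = 4·sin(x)^2   ⇒   f'(x) = 8·sin(x)·cos(x)
  g(x) = ln(x + 1)   ⇒   g'(x) = 1/(x + 1)
  lim(x→0) f'(x)/g'(x) = lim(x→0) (8·sin(x)·cos(x))/(1/(x + 1))
  = 0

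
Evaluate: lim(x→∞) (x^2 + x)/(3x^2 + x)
This is an ∞/∞ indeterminate form.

Apply L'Hôpital's rule: differentiate numerator and denominator separately.
  f(x) = x^2 + x   ⇒   f'(x) = 2·x + 1
  g(x) = 3·x^2 + x   ⇒   g'(x) = 6·x + 1
  lim(x→∞) f'(x)/g'(x) = lim(x→∞) (2·x + 1)/(6·x + 1)
  = 1/3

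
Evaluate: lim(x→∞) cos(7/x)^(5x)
This is an exponential indeterminate form.

For exponential indeterminate forms, take the natural log:
  Let L = lim(x→∞) cos(7/x)^(5x)
  Then ln(L) = lim(x→∞) [exponent × ln(base)]
  Evaluate using L'Hôpital or standard limits, then exponentiate.
  L = 1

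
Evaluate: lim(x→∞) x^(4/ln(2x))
This is an exponential indeterminate form.

For exponential indeterminate forms, take the natural log:
  Let L = lim(x→∞) x^(4/ln(2x))
  Then ln(L) = lim(x→∞) [exponent × ln(base)]
  Evaluate using L'Hôpital or standard limits, then exponentiate.
  L = e^(4)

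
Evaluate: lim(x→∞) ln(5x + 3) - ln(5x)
This is an ∞-∞ indeterminate form.

Combine fractions or rationalize to convert ∞-∞ to 0/0 form:
  lim(x→∞) ln(5x + 3) - ln(5x) = 0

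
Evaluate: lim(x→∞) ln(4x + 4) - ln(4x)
This is an ∞-∞ indeterminate form.

Combine fractions or rationalize to convert ∞-∞ to 0/0 form:
  lim(x→∞) ln(4x + 4) - ln(4x) = 0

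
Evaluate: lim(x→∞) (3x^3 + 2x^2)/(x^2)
This is an ∞/∞ indeterminate form.

Apply L'Hôpital's rule: differentiate numerator and denominator separately.
  f(x) = 3·x^3 + 2·x^2   ⇒   f'(x) = 9·x^2 + 4·x
  g(x) = x^2   ⇒   g'(x) = 2·x
  lim(x→∞) f'(x)/g'(x) = lim(x→∞) (9·x^2 + 4·x)/(2·x)
  = ∞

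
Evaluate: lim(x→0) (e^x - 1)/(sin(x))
This is a 0/0 indeterminate form.

Apply L'Hôpital's rule: differentiate numerator and denominator separately.
  f(x) = e^(x) - 1   ⇒   f'(x) = e^(x)
  g(x) = sin(x)   ⇒   g'(x) = cos(x)
  lim(x→0) f'(x)/g'(x) = lim(x→0) (e^(x))/(cos(x))
  = 1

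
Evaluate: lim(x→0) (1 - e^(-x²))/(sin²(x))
This is a 0/0 indeterminate form.

Apply L'Hôpital's rule: differentiate numerator and denominator separately.
  f(x) = 1 - e^(-x^2)   ⇒   f'(x) = 2·x·e^(-x^2)
  g(x) = sin(x)^2   ⇒   g'(x) = 2·sin(x)·cos(x)
  lim(x→0) f'(x)/g'(x) = lim(x→0) (2·x·e^(-x^2))/(2·sin(x)·cos(x))
  = 1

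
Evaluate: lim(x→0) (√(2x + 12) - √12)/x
This is a standard limit.

Factor or rationalize the expression:
  lim(x→0) (√(2x + 12) - √12)/x = sqrt(3)/6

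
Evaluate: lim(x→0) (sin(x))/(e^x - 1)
This is a 0/0 indeterminate form.

Apply L'Hôpital's rule: differentiate numerator and denominator separately.
  f(x) = sin(x)   ⇒   f'(x) = cos(x)
  g(x) = e^(x) - 1   ⇒   g'(x) = e^(x)
  lim(x→0) f'(x)/g'(x) = lim(x→0) (cos(x))/(e^(x))
  = 1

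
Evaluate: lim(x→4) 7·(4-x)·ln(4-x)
This is a 0·∞ indeterminate form.

Rewrite 0·∞ as a quotient (0/0 or ∞/∞ form), then apply L'Hôpital's rule:
  lim(x→4) 7·(4-x)·ln(4-x) = 0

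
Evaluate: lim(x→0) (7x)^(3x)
This is an exponential indeterminate form.

For exponential indeterminate forms, take the natural log:
  Let L = lim(x→0) (7x)^(3x)
  Then ln(L) = lim(x→0) [exponent × ln(base)]
  Evaluate using L'Hôpital or standard limits, then exponentiate.
  L = 1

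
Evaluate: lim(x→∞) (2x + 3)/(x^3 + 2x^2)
This is an ∞/∞ indeterminate form.

Apply L'Hôpital's rule: differentiate numerator and denominator separately.
  f(x) = 2·x + 3   ⇒   f'(x) = 2
  g(x) = x^3 + 2·x^2   ⇒   g'(x) = 3·x^2 + 4·x
  lim(x→∞) f'(x)/g'(x) = lim(x→∞) (2)/(3·x^2 + 4·x)
  = 0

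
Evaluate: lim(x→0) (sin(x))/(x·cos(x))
This is a 0/0 indeterminate form.

Apply L'Hôpital's rule: differentiate numerator and denominator separately.
  f(x) = sin(x)   ⇒   f'(x) = cos(x)
  g(x) = x·cos(x)   ⇒   g'(x) = -x·sin(x) + cos(x)
  lim(x→0) f'(x)/g'(x) = lim(x→0) (cos(x))/(-x·sin(x) + cos(x))
  = 1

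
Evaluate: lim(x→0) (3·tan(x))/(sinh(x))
This is a 0/0 indeterminate form.

Apply L'Hôpital's rule: differentiate numerator and denominator separately.
  f(x) = 3·tan(x)   ⇒   f'(x) = 3·tan(x)^2 + 3
  g(x) = sinh(x)   ⇒   g'(x) = cosh(x)
  lim(x→0) f'(x)/g'(x) = lim(x→0) (3·tan(x)^2 + 3)/(cosh(x))
  = 3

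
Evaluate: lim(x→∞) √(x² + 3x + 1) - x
This is an ∞-∞ indeterminate form.

Combine fractions or rationalize to convert ∞-∞ to 0/0 form:
  lim(x→∞) √(x² + 3x + 1) - x = 3/2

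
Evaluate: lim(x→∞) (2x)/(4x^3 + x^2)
This is an ∞/∞ indeterminate form.

Apply L'Hôpital's rule: differentiate numerator and denominator separately.
  f(x) = 2·x   ⇒   f'(x) = 2
  g(x) = 4·x^3 + x^2   ⇒   g'(x) = 12·x^2 + 2·x
  lim(x→∞) f'(x)/g'(x) = lim(x→∞) (2)/(12·x^2 + 2·x)
  = 0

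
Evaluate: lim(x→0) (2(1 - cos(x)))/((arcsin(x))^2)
This is a 0/0 indeterminate form.

Apply L'Hôpital's rule: differentiate numerator and denominator separately.
  f(x) = 2 - 2·cos(x)   ⇒   f'(x) = 2·sin(x)
  g(x) = asin(x)^2   ⇒   g'(x) = 2·asin(x)/sqrt(1 - x^2)
  lim(x→0) f'(x)/g'(x) = lim(x→0) (2·sin(x))/(2·asin(x)/sqrt(1 - x^2))
  = 1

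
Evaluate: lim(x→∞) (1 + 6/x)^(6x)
This is an exponential indeterminate form.

For exponential indeterminate forms, take the natural log:
  Let L = lim(x→∞) (1 + 6/x)^(6x)
  Then ln(L) = lim(x→∞) [exponent × ln(base)]
  Evaluate using L'Hôpital or standard limits, then exponentiate.
  L = e^(36)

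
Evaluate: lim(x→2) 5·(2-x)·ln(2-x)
This is a 0·∞ indeterminate form.

Rewrite 0·∞ as a quotient (0/0 or ∞/∞ form), then apply L'Hôpital's rule:
  lim(x→2) 5·(2-x)·ln(2-x) = 0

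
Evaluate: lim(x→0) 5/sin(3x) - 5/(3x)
This is an ∞-∞ indeterminate form.

Combine fractions or rationalize to convert ∞-∞ to 0/0 form:
  lim(x→0) 5/sin(3x) - 5/(3x) = 0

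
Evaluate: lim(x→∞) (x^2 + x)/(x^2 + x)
This is an ∞/∞ indeterminate form.

Apply L'Hôpital's rule: differentiate numerator and denominator separately.
  f(x) = x^2 + x   ⇒   f'(x) = 2·x + 1
  g(x) = x^2 + x   ⇒   g'(x) = 2·x + 1
  lim(x→∞) f'(x)/g'(x) = lim(x→∞) (2·x + 1)/(2·x + 1)
  = 1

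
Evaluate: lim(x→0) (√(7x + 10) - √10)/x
This is a standard limit.

Factor or rationalize the expression:
  lim(x→0) (√(7x + 10) - √10)/x = 7·sqrt(10)/20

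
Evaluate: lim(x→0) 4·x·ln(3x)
This is a 0·∞ indeterminate form.

Rewrite 0·∞ as a quotient (0/0 or ∞/∞ form), then apply L'Hôpital's rule:
  lim(x→0) 4·x·ln(3x) = 0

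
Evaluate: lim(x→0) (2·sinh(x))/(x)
This is a 0/0 indeterminate form.

Apply L'Hôpital's rule: differentiate numerator and denominator separately.
  f(x) = 2·sinh(x)   ⇒   f'(x) = 2·cosh(x)
  g(x) = x   ⇒   g'(x) = 1
  lim(x→0) f'(x)/g'(x) = lim(x→0) (2·cosh(x))/(1)
  = 2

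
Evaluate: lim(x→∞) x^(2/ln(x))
This is an exponential indeterminate form.

For exponential indeterminate forms, take the natural log:
  Let L = lim(x→∞) x^(2/ln(x))
  Then ln(L) = lim(x→∞) [exponent × ln(base)]
  Evaluate using L'Hôpital or standard limits, then exponentiate.
  L = e²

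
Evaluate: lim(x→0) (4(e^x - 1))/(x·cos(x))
This is a 0/0 indeterminate form.

Apply L'Hôpital's rule: differentiate numerator and denominator separately.
  f(x) = 4·e^(x) - 4   ⇒   f'(x) = 4·e^(x)
  g(x) = x·cos(x)   ⇒   g'(x) = -x·sin(x) + cos(x)
  lim(x→0) f'(x)/g'(x) = lim(x→0) (4·e^(x))/(-x·sin(x) + cos(x))
  = 4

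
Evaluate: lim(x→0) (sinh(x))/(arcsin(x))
This is a 0/0 indeterminate form.

Apply L'Hôpital's rule: differentiate numerator and denominator separately.
  f(x) = sinh(x)   ⇒   f'(x) = cosh(x)
  g(x) = asin(x)   ⇒   g'(x) = 1/sqrt(1 - x^2)
  lim(x→0) f'(x)/g'(x) = lim(x→0) (cosh(x))/(1/sqrt(1 - x^2))
  = 1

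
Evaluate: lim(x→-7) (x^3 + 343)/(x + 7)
This is a standard limit.

Factor or rationalize the expression:
  lim(x→-7) (x^3 + 343)/(x + 7) = 147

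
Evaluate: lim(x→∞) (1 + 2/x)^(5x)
This is an exponential indeterminate form.

For exponential indeterminate forms, take the natural log:
  Let L = lim(x→∞) (1 + 2/x)^(5x)
  Then ln(L) = lim(x→∞) [exponent × ln(base)]
  Evaluate using L'Hôpital or standard limits, then exponentiate.
  L = e^(10)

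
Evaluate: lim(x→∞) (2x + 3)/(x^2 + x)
This is an ∞/∞ indeterminate form.

Apply L'Hôpital's rule: differentiate numerator and denominator separately.
  f(x) = 2·x + 3   ⇒   f'(x) = 2
  g(x) = x^2 + x   ⇒   g'(x) = 2·x + 1
  lim(x→∞) f'(x)/g'(x) = lim(x→∞) (2)/(2·x + 1)
  = 0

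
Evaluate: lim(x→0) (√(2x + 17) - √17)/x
This is a standard limit.

Factor or rationalize the expression:
  lim(x→0) (√(2x + 17) - √17)/x = sqrt(17)/17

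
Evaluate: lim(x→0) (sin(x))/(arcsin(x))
This is a 0/0 indeterminate form.

Apply L'Hôpital's rule: differentiate numerator and denominator separately.
  f(x) = sin(x)   ⇒   f'(x) = cos(x)
  g(x) = asin(x)   ⇒   g'(x) = 1/sqrt(1 - x^2)
  lim(x→0) f'(x)/g'(x) = lim(x→0) (cos(x))/(1/sqrt(1 - x^2))
  = 1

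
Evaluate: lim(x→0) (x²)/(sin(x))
This is a 0/0 indeterminate form.

Apply L'Hôpital's rule: differentiate numerator and denominator separately.
  f(x) = x^2   ⇒   f'(x) = 2·x
  g(x) = sin(x)   ⇒   g'(x) = cos(x)
  lim(x→0) f'(x)/g'(x) = lim(x→0) (2·x)/(cos(x))
  = 0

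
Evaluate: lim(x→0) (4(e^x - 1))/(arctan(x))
This is a 0/0 indeterminate form.

Apply L'Hôpital's rule: differentiate numerator and denominator separately.
  f(x) = 4·e^(x) - 4   ⇒   f'(x) = 4·e^(x)
  g(x) = atan(x)   ⇒   g'(x) = 1/(x^2 + 1)
  lim(x→0) f'(x)/g'(x) = lim(x→0) (4·e^(x))/(1/(x^2 + 1))
  = 4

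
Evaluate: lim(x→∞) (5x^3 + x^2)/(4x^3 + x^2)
This is an ∞/∞ indeterminate form.

Apply L'Hôpital's rule: differentiate numerator and denominator separately.
  f(x) = 5·x^3 + x^2   ⇒   f'(x) = 15·x^2 + 2·x
  g(x) = 4·x^3 + x^2   ⇒   g'(x) = 12·x^2 + 2·x
  lim(x→∞) f'(x)/g'(x) = lim(x→∞) (15·x^2 + 2·x)/(12·x^2 + 2·x)
  = 5/4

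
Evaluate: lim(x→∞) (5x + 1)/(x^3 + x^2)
This is an ∞/∞ indeterminate form.

Apply L'Hôpital's rule: differentiate numerator and denominator separately.
  f(x) = 5·x + 1   ⇒   f'(x) = 5
  g(x) = x^3 + x^2   ⇒   g'(x) = 3·x^2 + 2·x
  lim(x→∞) f'(x)/g'(x) = lim(x→∞) (5)/(3·x^2 + 2·x)
  = 0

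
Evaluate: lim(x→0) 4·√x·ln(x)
This is a 0·∞ indeterminate form.

Rewrite 0·∞ as a quotient (0/0 or ∞/∞ form), then apply L'Hôpital's rule:
  lim(x→0) 4·√x·ln(x) = 0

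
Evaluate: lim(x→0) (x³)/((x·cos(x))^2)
This is a 0/0 indeterminate form.

Apply L'Hôpital's rule: differentiate numerator and denominator separately.
  f(x) = x^3   ⇒   f'(x) = 3·x^2
  g(x) = x^2·cos(x)^2   ⇒   g'(x) = -2·x^2·sin(x)·cos(x) + 2·x·cos(x)^2
  lim(x→0) f'(x)/g'(x) = lim(x→0) (3·x^2)/(-2·x^2·sin(x)·cos(x) + 2·x·cos(x)^2)
  = 0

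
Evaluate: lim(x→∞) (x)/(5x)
This is an ∞/∞ indeterminate form.

Apply L'Hôpital's rule: differentiate numerator and denominator separately.
  f(x) = x   ⇒   f'(x) = 1
  g(x) = 5·x   ⇒   g'(x) = 5
  lim(x→∞) f'(x)/g'(x) = lim(x→∞) (1)/(5)
  = 1/5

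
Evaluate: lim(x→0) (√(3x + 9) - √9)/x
This is a standard limit.

Factor or rationalize the expression:
  lim(x→0) (√(3x + 9) - √9)/x = 1/2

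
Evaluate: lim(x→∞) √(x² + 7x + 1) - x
This is an ∞-∞ indeterminate form.

Combine fractions or rationalize to convert ∞-∞ to 0/0 form:
  lim(x→∞) √(x² + 7x + 1) - x = 7/2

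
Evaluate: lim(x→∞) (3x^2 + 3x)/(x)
This is an ∞/∞ indeterminate form.

Apply L'Hôpital's rule: differentiate numerator and denominator separately.
  f(x) = 3·x^2 + 3·x   ⇒   f'(x) = 6·x + 3
  g(x) = x   ⇒   g'(x) = 1
  lim(x→∞) f'(x)/g'(x) = lim(x→∞) (6·x + 3)/(1)
  = ∞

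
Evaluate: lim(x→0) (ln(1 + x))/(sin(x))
This is a 0/0 indeterminate form.

Apply L'Hôpital's rule: differentiate numerator and denominator separately.
  f(x) = ln(x + 1)   ⇒   f'(x) = 1/(x + 1)
  g(x) = sin(x)   ⇒   g'(x) = cos(x)
  lim(x→0) f'(x)/g'(x) = lim(x→0) (1/(x + 1))/(cos(x))
  = 1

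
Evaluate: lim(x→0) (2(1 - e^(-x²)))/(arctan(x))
This is a 0/0 indeterminate form.

Apply L'Hôpital's rule: differentiate numerator and denominator separately.
  f(x) = 2 - 2·e^(-x^2)   ⇒   f'(x) = 4·x·e^(-x^2)
  g(x) = atan(x)   ⇒   g'(x) = 1/(x^2 + 1)
  lim(x→0) f'(x)/g'(x) = lim(x→0) (4·x·e^(-x^2))/(1/(x^2 + 1))
  = 0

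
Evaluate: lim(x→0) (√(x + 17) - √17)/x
This is a standard limit.

Factor or rationalize the expression:
  lim(x→0) (√(x + 17) - √17)/x = sqrt(17)/34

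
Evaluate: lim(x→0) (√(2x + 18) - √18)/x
This is a standard limit.

Factor or rationalize the expression:
  lim(x→0) (√(2x + 18) - √18)/x = sqrt(2)/6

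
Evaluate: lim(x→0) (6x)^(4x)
This is an exponential indeterminate form.

For exponential indeterminate forms, take the natural log:
  Let L = lim(x→0) (6x)^(4x)
  Then ln(L) = lim(x→0) [exponent × ln(base)]
  Evaluate using L'Hôpital or standard limits, then exponentiate.
  L = 1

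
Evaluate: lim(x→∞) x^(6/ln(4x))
This is an exponential indeterminate form.

For exponential indeterminate forms, take the natural log:
  Let L = lim(x→∞) x^(6/ln(4x))
  Then ln(L) = lim(x→∞) [exponent × ln(base)]
  Evaluate using L'Hôpital or standard limits, then exponentiate.
  L = e^(6)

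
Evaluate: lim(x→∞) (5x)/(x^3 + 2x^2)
This is an ∞/∞ indeterminate form.

Apply L'Hôpital's rule: differentiate numerator and denominator separately.
  f(x) = 5·x   ⇒   f'(x) = 5
  g(x) = x^3 + 2·x^2   ⇒   g'(x) = 3·x^2 + 4·x
  lim(x→∞) f'(x)/g'(x) = lim(x→∞) (5)/(3·x^2 + 4·x)
  = 0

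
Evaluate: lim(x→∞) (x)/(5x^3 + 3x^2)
This is an ∞/∞ indeterminate form.

Apply L'Hôpital's rule: differentiate numerator and denominator separately.
  f(x) = x   ⇒   f'(x) = 1
  g(x) = 5·x^3 + 3·x^2   ⇒   g'(x) = 15·x^2 + 6·x
  lim(x→∞) f'(x)/g'(x) = lim(x→∞) (1)/(15·x^2 + 6·x)
  = 0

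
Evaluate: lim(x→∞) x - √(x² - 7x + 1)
This is an ∞-∞ indeterminate form.

Combine fractions or rationalize to convert ∞-∞ to 0/0 form:
  lim(x→∞) x - √(x² - 7x + 1) = 7/2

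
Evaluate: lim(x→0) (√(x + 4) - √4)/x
This is a standard limit.

Factor or rationalize the expression:
  lim(x→0) (√(x + 4) - √4)/x = 1/4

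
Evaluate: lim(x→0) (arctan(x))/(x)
This is a 0/0 indeterminate form.

Apply L'Hôpital's rule: differentiate numerator and denominator separately.
  f(x) = atan(x)   ⇒   f'(x) = 1/(x^2 + 1)
  g(x) = x   ⇒   g'(x) = 1
  lim(x→0) f'(x)/g'(x) = lim(x→0) (1/(x^2 + 1))/(1)
  = 1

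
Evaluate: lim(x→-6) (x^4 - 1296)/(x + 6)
This is a standard limit.

Factor or rationalize the expression:
  lim(x→-6) (x^4 - 1296)/(x + 6) = -864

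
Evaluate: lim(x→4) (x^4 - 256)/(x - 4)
This is a standard limit.

Factor or rationalize the expression:
  lim(x→4) (x^4 - 256)/(x - 4) = 256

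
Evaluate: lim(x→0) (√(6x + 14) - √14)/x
This is a standard limit.

Factor or rationalize the expression:
  lim(x→0) (√(6x + 14) - √14)/x = 3·sqrt(14)/14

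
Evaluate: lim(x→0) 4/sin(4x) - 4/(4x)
This is an ∞-∞ indeterminate form.

Combine fractions or rationalize to convert ∞-∞ to 0/0 form:
  lim(x→0) 4/sin(4x) - 4/(4x) = 0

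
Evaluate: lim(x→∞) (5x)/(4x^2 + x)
This is an ∞/∞ indeterminate form.

Apply L'Hôpital's rule: differentiate numerator and denominator separately.
  f(x) = 5·x   ⇒   f'(x) = 5
  g(x) = 4·x^2 + x   ⇒   g'(x) = 8·x + 1
  lim(x→∞) f'(x)/g'(x) = lim(x→∞) (5)/(8·x + 1)
  = 0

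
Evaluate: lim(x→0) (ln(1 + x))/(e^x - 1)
This is a 0/0 indeterminate form.

Apply L'Hôpital's rule: differentiate numerator and denominator separately.
  f(x) = ln(x + 1)   ⇒   f'(x) = 1/(x + 1)
  g(x) = e^(x) - 1   ⇒   g'(x) = e^(x)
  lim(x→0) f'(x)/g'(x) = lim(x→0) (1/(x + 1))/(e^(x))
  = 1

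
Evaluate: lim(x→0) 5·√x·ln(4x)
This is a 0·∞ indeterminate form.

Rewrite 0·∞ as a quotient (0/0 or ∞/∞ form), then apply L'Hôpital's rule:
  lim(x→0) 5·√x·ln(4x) = 0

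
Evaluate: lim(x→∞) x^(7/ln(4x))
This is an exponential indeterminate form.

For exponential indeterminate forms, take the natural log:
  Let L = lim(x→∞) x^(7/ln(4x))
  Then ln(L) = lim(x→∞) [exponent × ln(base)]
  Evaluate using L'Hôpital or standard limits, then exponentiate.
  L = e^(7)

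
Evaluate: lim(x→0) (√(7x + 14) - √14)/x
This is a standard limit.

Factor or rationalize the expression:
  lim(x→0) (√(7x + 14) - √14)/x = sqrt(14)/4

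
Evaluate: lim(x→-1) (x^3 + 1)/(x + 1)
This is a standard limit.

Factor or rationalize the expression:
  lim(x→-1) (x^3 + 1)/(x + 1) = 3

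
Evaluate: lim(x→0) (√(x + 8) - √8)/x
This is a standard limit.

Factor or rationalize the expression:
  lim(x→0) (√(x + 8) - √8)/x = sqrt(2)/8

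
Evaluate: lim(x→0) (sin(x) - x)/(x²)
This is a 0/0 indeterminate form.

Apply L'Hôpital's rule: differentiate numerator and denominator separately.
  f(x) = -x + sin(x)   ⇒   f'(x) = cos(x) - 1
  g(x) = x^2   ⇒   g'(x) = 2·x
  lim(x→0) f'(x)/g'(x) = lim(x→0) (cos(x) - 1)/(2·x)
  = 0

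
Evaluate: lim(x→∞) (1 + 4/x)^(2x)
This is an exponential indeterminate form.

For exponential indeterminate forms, take the natural log:
  Let L = lim(x→∞) (1 + 4/x)^(2x)
  Then ln(L) = lim(x→∞) [exponent × ln(base)]
  Evaluate using L'Hôpital or standard limits, then exponentiate.
  L = e^(8)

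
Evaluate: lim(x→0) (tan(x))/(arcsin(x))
This is a 0/0 indeterminate form.

Apply L'Hôpital's rule: differentiate numerator and denominator separately.
  f(x) = tan(x)   ⇒   f'(x) = tan(x)^2 + 1
  g(x) = asin(x)   ⇒   g'(x) = 1/sqrt(1 - x^2)
  lim(x→0) f'(x)/g'(x) = lim(x→0) (tan(x)^2 + 1)/(1/sqrt(1 - x^2))
  = 1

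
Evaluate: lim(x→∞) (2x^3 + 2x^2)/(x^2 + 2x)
This is an ∞/∞ indeterminate form.

Apply L'Hôpital's rule: differentiate numerator and denominator separately.
  f(x) = 2·x^3 + 2·x^2   ⇒   f'(x) = 6·x^2 + 4·x
  g(x) = x^2 + 2·x   ⇒   g'(x) = 2·x + 2
  lim(x→∞) f'(x)/g'(x) = lim(x→∞) (6·x^2 + 4·x)/(2·x + 2)
  = ∞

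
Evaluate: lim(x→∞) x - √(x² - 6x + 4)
This is an ∞-∞ indeterminate form.

Combine fractions or rationalize to convert ∞-∞ to 0/0 form:
  lim(x→∞) x - √(x² - 6x + 4) = 3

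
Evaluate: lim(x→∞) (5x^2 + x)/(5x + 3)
This is an ∞/∞ indeterminate form.

Apply L'Hôpital's rule: differentiate numerator and denominator separately.
  f(x) = 5·x^2 + x   ⇒   f'(x) = 10·x + 1
  g(x) = 5·x + 3   ⇒   g'(x) = 5
  lim(x→∞) f'(x)/g'(x) = lim(x→∞) (10·x + 1)/(5)
  = ∞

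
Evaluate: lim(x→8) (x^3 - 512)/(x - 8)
This is a standard limit.

Factor or rationalize the expression:
  lim(x→8) (x^3 - 512)/(x - 8) = 192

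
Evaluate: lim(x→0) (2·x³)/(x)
This is a 0/0 indeterminate form.

Apply L'Hôpital's rule: differentiate numerator and denominator separately.
  f(x) = 2·x^3   ⇒   f'(x) = 6·x^2
  g(x) = x   ⇒   g'(x) = 1
  lim(x→0) f'(x)/g'(x) = lim(x→0) (6·x^2)/(1)
  = 0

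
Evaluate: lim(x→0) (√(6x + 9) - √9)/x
This is a standard limit.

Factor or rationalize the expression:
  lim(x→0) (√(6x + 9) - √9)/x = 1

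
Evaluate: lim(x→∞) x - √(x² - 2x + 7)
This is an ∞-∞ indeterminate form.

Combine fractions or rationalize to convert ∞-∞ to 0/0 form:
  lim(x→∞) x - √(x² - 2x + 7) = 1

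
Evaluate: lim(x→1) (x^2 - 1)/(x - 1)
This is a standard limit.

Factor or rationalize the expression:
  lim(x→1) (x^2 - 1)/(x - 1) = 2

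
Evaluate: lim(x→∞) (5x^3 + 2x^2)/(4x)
This is an ∞/∞ indeterminate form.

Apply L'Hôpital's rule: differentiate numerator and denominator separately.
  f(x) = 5·x^3 + 2·x^2   ⇒   f'(x) = 15·x^2 + 4·x
  g(x) = 4·x   ⇒   g'(x) = 4
  lim(x→∞) f'(x)/g'(x) = lim(x→∞) (15·x^2 + 4·x)/(4)
  = ∞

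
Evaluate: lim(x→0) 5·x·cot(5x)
This is a 0·∞ indeterminate form.

Rewrite 0·∞ as a quotient (0/0 or ∞/∞ form), then apply L'Hôpital's rule:
  lim(x→0) 5·x·cot(5x) = 1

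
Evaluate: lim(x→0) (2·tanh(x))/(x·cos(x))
This is a 0/0 indeterminate form.

Apply L'Hôpital's rule: differentiate numerator and denominator separately.
  f(x) = 2·tanh(x)   ⇒   f'(x) = 2 - 2·tanh(x)^2
  g(x) = x·cos(x)   ⇒   g'(x) = -x·sin(x) + cos(x)
  lim(x→0) f'(x)/g'(x) = lim(x→0) (2 - 2·tanh(x)^2)/(-x·sin(x) + cos(x))
  = 2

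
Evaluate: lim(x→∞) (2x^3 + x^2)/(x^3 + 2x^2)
This is an ∞/∞ indeterminate form.

Apply L'Hôpital's rule: differentiate numerator and denominator separately.
  f(x) = 2·x^3 + x^2   ⇒   f'(x) = 6·x^2 + 2·x
  g(x) = x^3 + 2·x^2   ⇒   g'(x) = 3·x^2 + 4·x
  lim(x→∞) f'(x)/g'(x) = lim(x→∞) (6·x^2 + 2·x)/(3·x^2 + 4·x)
  = 2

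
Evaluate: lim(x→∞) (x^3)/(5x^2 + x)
This is an ∞/∞ indeterminate form.

Apply L'Hôpital's rule: differentiate numerator and denominator separately.
  f(x) = x^3   ⇒   f'(x) = 3·x^2
  g(x) = 5·x^2 + x   ⇒   g'(x) = 10·x + 1
  lim(x→∞) f'(x)/g'(x) = lim(x→∞) (3·x^2)/(10·x + 1)
  = ∞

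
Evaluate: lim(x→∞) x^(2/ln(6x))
This is an exponential indeterminate form.

For exponential indeterminate forms, take the natural log:
  Let L = lim(x→∞) x^(2/ln(6x))
  Then ln(L) = lim(x→∞) [exponent × ln(base)]
  Evaluate using L'Hôpital or standard limits, then exponentiate.
  L = e²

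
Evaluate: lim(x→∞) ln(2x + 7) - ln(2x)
This is an ∞-∞ indeterminate form.

Combine fractions or rationalize to convert ∞-∞ to 0/0 form:
  lim(x→∞) ln(2x + 7) - ln(2x) = 0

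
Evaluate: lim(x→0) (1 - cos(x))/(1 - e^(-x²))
This is a 0/0 indeterminate form.

Apply L'Hôpital's rule: differentiate numerator and denominator separately.
  f(x) = 1 - cos(x)   ⇒   f'(x) = sin(x)
  g(x) = 1 - e^(-x^2)   ⇒   g'(x) = 2·x·e^(-x^2)
  lim(x→0) f'(x)/g'(x) = lim(x→0) (sin(x))/(2·x·e^(-x^2))
  = 1/2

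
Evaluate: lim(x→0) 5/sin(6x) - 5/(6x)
This is an ∞-∞ indeterminate form.

Combine fractions or rationalize to convert ∞-∞ to 0/0 form:
  lim(x→0) 5/sin(6x) - 5/(6x) = 0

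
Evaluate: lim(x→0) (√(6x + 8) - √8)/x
This is a standard limit.

Factor or rationalize the expression:
  lim(x→0) (√(6x + 8) - √8)/x = 3·sqrt(2)/4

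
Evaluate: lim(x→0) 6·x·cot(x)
This is a 0·∞ indeterminate form.

Rewrite 0·∞ as a quotient (0/0 or ∞/∞ form), then apply L'Hôpital's rule:
  lim(x→0) 6·x·cot(x) = 6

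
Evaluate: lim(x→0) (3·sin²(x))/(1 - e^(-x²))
This is a 0/0 indeterminate form.

Apply L'Hôpital's rule: differentiate numerator and denominator separately.
  f(x) = 3·sin(x)^2   ⇒   f'(x) = 6·sin(x)·cos(x)
  g(x) = 1 - e^(-x^2)   ⇒   g'(x) = 2·x·e^(-x^2)
  lim(x→0) f'(x)/g'(x) = lim(x→0) (6·sin(x)·cos(x))/(2·x·e^(-x^2))
  = 3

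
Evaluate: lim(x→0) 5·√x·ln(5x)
This is a 0·∞ indeterminate form.

Rewrite 0·∞ as a quotient (0/0 or ∞/∞ form), then apply L'Hôpital's rule:
  lim(x→0) 5·√x·ln(5x) = 0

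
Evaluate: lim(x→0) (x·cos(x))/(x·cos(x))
This is a 0/0 indeterminate form.

Apply L'Hôpital's rule: differentiate numerator and denominator separately.
  f(x) = x·cos(x)   ⇒   f'(x) = -x·sin(x) + cos(x)
  g(x) = x·cos(x)   ⇒   g'(x) = -x·sin(x) + cos(x)
  lim(x→0) f'(x)/g'(x) = lim(x→0) (-x·sin(x) + cos(x))/(-x·sin(x) + cos(x))
  = 1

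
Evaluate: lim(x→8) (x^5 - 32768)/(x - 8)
This is a standard limit.

Factor or rationalize the expression:
  lim(x→8) (x^5 - 32768)/(x - 8) = 20480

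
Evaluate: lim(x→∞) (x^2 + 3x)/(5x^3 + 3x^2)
This is an ∞/∞ indeterminate form.

Apply L'Hôpital's rule: differentiate numerator and denominator separately.
  f(x) = x^2 + 3·x   ⇒   f'(x) = 2·x + 3
  g(x) = 5·x^3 + 3·x^2   ⇒   g'(x) = 15·x^2 + 6·x
  lim(x→∞) f'(x)/g'(x) = lim(x→∞) (2·x + 3)/(15·x^2 + 6·x)
  = 0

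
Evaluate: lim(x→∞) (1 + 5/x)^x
This is an exponential indeterminate form.

For exponential indeterminate forms, take the natural log:
  Let L = lim(x→∞) (1 + 5/x)^x
  Then ln(L) = lim(x→∞) [exponent × ln(base)]
  Evaluate using L'Hôpital or standard limits, then exponentiate.
  L = e^(5)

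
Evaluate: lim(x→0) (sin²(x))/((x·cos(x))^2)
This is a 0/0 indeterminate form.

Apply L'Hôpital's rule: differentiate numerator and denominator separately.
  f(x) = sin(x)^2   ⇒   f'(x) = 2·sin(x)·cos(x)
  g(x) = x^2·cos(x)^2   ⇒   g'(x) = -2·x^2·sin(x)·cos(x) + 2·x·cos(x)^2
  lim(x→0) f'(x)/g'(x) = lim(x→0) (2·sin(x)·cos(x))/(-2·x^2·sin(x)·cos(x) + 2·x·cos(x)^2)
  = 1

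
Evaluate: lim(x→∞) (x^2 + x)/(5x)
This is an ∞/∞ indeterminate form.

Apply L'Hôpital's rule: differentiate numerator and denominator separately.
  f(x) = x^2 + x   ⇒   f'(x) = 2·x + 1
  g(x) = 5·x   ⇒   g'(x) = 5
  lim(x→∞) f'(x)/g'(x) = lim(x→∞) (2·x + 1)/(5)
  = ∞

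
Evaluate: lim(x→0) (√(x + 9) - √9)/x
This is a standard limit.

Factor or rationalize the expression:
  lim(x→0) (√(x + 9) - √9)/x = 1/6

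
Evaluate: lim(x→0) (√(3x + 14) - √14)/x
This is a standard limit.

Factor or rationalize the expression:
  lim(x→0) (√(3x + 14) - √14)/x = 3·sqrt(14)/28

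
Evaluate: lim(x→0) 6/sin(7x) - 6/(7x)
This is an ∞-∞ indeterminate form.

Combine fractions or rationalize to convert ∞-∞ to 0/0 form:
  lim(x→0) 6/sin(7x) - 6/(7x) = 0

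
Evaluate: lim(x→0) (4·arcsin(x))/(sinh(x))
This is a 0/0 indeterminate form.

Apply L'Hôpital's rule: differentiate numerator and denominator separately.
  f(x) = 4·asin(x)   ⇒   f'(x) = 4/sqrt(1 - x^2)
  g(x) = sinh(x)   ⇒   g'(x) = cosh(x)
  lim(x→0) f'(x)/g'(x) = lim(x→0) (4/sqrt(1 - x^2))/(cosh(x))
  = 4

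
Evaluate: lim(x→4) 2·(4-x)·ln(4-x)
This is a 0·∞ indeterminate form.

Rewrite 0·∞ as a quotient (0/0 or ∞/∞ form), then apply L'Hôpital's rule:
  lim(x→4) 2·(4-x)·ln(4-x) = 0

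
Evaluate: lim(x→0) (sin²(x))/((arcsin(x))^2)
This is a 0/0 indeterminate form.

Apply L'Hôpital's rule: differentiate numerator and denominator separately.
  f(x) = sin(x)^2   ⇒   f'(x) = 2·sin(x)·cos(x)
  g(x) = asin(x)^2   ⇒   g'(x) = 2·asin(x)/sqrt(1 - x^2)
  lim(x→0) f'(x)/g'(x) = lim(x→0) (2·sin(x)·cos(x))/(2·asin(x)/sqrt(1 - x^2))
  = 1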